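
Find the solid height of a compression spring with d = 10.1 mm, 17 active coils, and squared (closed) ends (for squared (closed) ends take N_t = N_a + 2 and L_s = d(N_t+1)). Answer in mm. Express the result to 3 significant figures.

squared (closed) ends: N_t = N_a + 2 = 17 + 2 = 19
L_s = d·(N_t+1) = 10.1 × 20 = 202 mm

202 mm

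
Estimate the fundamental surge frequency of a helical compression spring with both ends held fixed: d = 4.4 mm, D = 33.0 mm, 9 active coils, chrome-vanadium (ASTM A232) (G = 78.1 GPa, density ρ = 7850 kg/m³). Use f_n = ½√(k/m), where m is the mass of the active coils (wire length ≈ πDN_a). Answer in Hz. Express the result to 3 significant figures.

159 Hz

k = Gd⁴/(8D³N_a) = (78.1×10³)(4.4⁴)/(8·33.0³·9) = 11.313 N/mm = 11313 N/m
Wire length L = πDN_a = π·33.0·9 = 933.05 mm
m = ρ·(πd²/4)·L = 7850 × 15.205×10⁻⁶ m² × 0.93305 m = 0.11137 kg
f_n = ½√(k/m) = 0.5·√(11313/0.11137) = 0.5·√(1.0158e+05) = 159.36 Hz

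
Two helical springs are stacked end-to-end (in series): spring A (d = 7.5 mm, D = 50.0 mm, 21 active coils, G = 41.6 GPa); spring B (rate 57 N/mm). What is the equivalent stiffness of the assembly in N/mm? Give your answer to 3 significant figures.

5.65 N/mm

k_A = Gd⁴/(8D³N_a) = (41.6×10³)(7.5⁴)/(8·50.0³·21) = 6.2679 N/mm
Series: 1/k_eq = 1/6.2679 + 1/57 = 0.17709; k_eq = 5.6469 N/mm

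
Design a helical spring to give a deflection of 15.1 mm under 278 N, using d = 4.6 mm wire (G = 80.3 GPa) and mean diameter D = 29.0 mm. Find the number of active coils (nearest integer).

Required rate k = F/δ = 278/15.1 = 18.411 N/mm
N_a = Gd⁴/(8D³k) = (80.3×10³ × 4.6⁴)/(8 × 29.0³ × 18.411)
    = 3.5954e+07 / 3.59213e+06 = 10.01 → 10 coils

10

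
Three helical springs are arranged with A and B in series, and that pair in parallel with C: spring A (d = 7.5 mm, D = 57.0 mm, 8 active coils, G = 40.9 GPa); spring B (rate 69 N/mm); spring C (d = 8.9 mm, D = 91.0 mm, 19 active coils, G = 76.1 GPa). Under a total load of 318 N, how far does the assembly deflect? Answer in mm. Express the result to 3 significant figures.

k_A = Gd⁴/(8D³N_a) = (40.9×10³)(7.5⁴)/(8·57.0³·8) = 10.919 N/mm
k_C = Gd⁴/(8D³N_a) = (76.1×10³)(8.9⁴)/(8·91.0³·19) = 4.1685 N/mm
Springs A,B series: k_AB = 1/(1/10.919+1/69) = 9.4268 N/mm; parallel with C: k_eq = 9.4268+4.1685 = 13.595 N/mm
δ = F/k_eq = 318/13.595 = 23.39 mm

23.4 mm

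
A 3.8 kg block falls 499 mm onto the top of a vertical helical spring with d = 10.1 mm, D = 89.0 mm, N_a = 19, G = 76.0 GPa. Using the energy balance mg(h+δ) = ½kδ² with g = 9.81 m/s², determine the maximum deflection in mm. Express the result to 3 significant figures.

76.2 mm

k = Gd⁴/(8D³N_a) = (76.0×10³)(10.1⁴)/(8·89.0³·19) = 7.3805 N/mm
W = mg = 3.8 × 9.81 = 37.278 N
½kδ² − Wδ − Wh = 0 → δ = (W + √(W² + 2kWh))/k
δ = (37.278 + √(1389.6 + 274580))/7.3805 = (37.278 + 525.33)/7.3805 = 76.229 mm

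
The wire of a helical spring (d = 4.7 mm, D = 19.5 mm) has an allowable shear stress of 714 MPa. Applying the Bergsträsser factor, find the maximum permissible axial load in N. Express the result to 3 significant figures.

C = D/d = 19.5/4.7 = 4.1489
K_B = (4C+2)/(4C−3) = 18.596/13.596 = 1.3678
τ_max = K·8FD/(πd³) → F_max = τ_allow·πd³/(8DK)
F_max = 714·π·4.7³/(8·19.5·1.3678) = 2.3289e+05/213.37 = 1091.5 N

1090 N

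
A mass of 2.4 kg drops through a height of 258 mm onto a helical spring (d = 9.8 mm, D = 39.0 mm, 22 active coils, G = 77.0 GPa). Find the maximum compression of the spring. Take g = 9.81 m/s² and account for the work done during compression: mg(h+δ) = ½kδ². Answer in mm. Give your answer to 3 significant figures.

13.7 mm

k = Gd⁴/(8D³N_a) = (77.0×10³)(9.8⁴)/(8·39.0³·22) = 68.028 N/mm
W = mg = 2.4 × 9.81 = 23.544 N
½kδ² − Wδ − Wh = 0 → δ = (W + √(W² + 2kWh))/k
δ = (23.544 + √(554.32 + 826454))/68.028 = (23.544 + 909.4)/68.028 = 13.714 mm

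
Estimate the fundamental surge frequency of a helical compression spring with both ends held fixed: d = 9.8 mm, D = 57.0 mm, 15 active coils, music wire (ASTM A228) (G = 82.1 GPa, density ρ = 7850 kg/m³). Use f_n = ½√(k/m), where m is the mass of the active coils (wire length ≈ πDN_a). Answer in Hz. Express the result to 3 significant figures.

k = Gd⁴/(8D³N_a) = (82.1×10³)(9.8⁴)/(8·57.0³·15) = 34.075 N/mm = 34075 N/m
Wire length L = πDN_a = π·57.0·15 = 2686.1 mm
m = ρ·(πd²/4)·L = 7850 × 75.43×10⁻⁶ m² × 2.6861 m = 1.5905 kg
f_n = ½√(k/m) = 0.5·√(34075/1.5905) = 0.5·√(21425) = 73.186 Hz

73.2 Hz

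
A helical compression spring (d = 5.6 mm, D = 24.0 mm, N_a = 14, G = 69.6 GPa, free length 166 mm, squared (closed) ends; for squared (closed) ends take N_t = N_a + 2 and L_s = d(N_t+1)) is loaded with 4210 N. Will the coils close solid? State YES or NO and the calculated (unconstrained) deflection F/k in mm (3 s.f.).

YES, δ = 95.2 mm

k = Gd⁴/(8D³N_a) = (69.6×10³)(5.6⁴)/(8·24.0³·14) = 44.209 N/mm
N_t = 16; L_s = 5.6·17 = 95.2 mm; δ_solid = L₀ − L_s = 166 − 95.2 = 70.8 mm
δ = F/k = 4210/44.209 = 95.23 mm
δ ≥ δ_solid → spring goes solid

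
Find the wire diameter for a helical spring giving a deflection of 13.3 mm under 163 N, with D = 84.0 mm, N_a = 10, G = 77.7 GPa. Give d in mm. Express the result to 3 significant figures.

Required rate k = F/δ = 163/13.3 = 12.256 N/mm
d = (8D³N_a·k / G)^(1/4) = (8·84.0³·10·12.256 / (77.7×10³))^0.25
  = (7479)^0.25 = 9.2995 mm

9.30 mm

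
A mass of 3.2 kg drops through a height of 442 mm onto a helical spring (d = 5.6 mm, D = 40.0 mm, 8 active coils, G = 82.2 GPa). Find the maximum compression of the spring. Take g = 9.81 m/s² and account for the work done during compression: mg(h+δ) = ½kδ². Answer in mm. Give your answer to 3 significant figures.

39.1 mm

k = Gd⁴/(8D³N_a) = (82.2×10³)(5.6⁴)/(8·40.0³·8) = 19.736 N/mm
W = mg = 3.2 × 9.81 = 31.392 N
½kδ² − Wδ − Wh = 0 → δ = (W + √(W² + 2kWh))/k
δ = (31.392 + √(985.46 + 547691))/19.736 = (31.392 + 740.73)/19.736 = 39.122 mm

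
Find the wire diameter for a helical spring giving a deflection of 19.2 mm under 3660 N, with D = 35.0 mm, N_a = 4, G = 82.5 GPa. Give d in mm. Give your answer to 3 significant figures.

Required rate k = F/δ = 3660/19.2 = 190.62 N/mm
d = (8D³N_a·k / G)^(1/4) = (8·35.0³·4·190.62 / (82.5×10³))^0.25
  = (3170.2)^0.25 = 7.5036 mm

7.50 mm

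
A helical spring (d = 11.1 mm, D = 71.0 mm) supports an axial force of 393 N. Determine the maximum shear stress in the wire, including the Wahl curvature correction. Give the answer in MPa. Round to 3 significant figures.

64.2 MPa

Spring index C = D/d = 71.0/11.1 = 6.3964
K_W = (4C−1)/(4C−4) + 0.615/C = 24.586/21.586 + 0.0961 = 1.2351
τ₀ = 8FD/(πd³) = 8·393·71.0/(π·11.1³) = 223224/4296.5 = 51.954 MPa
τ_max = K·τ₀ = 1.2351 × 51.954 = 64.17 MPa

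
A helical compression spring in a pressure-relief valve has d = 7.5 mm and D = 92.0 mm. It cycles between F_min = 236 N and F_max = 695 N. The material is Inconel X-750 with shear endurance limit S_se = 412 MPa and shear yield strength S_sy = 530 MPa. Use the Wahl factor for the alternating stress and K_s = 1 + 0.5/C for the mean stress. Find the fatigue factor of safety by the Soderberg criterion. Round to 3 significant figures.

C = D/d = 92.0/7.5 = 12.2667; K_W = (4C−1)/(4C−4)+0.615/C = 1.1167; K_s = 1+0.5/C = 1.0408
F_a = (F_max−F_min)/2 = 229.5 N; F_m = (F_max+F_min)/2 = 465.5 N
τ_a = K_W·8F_aD/(πd³) = 1.1167 × 127.45 = 142.32 MPa
τ_m = K_s·8F_mD/(πd³) = 1.0408 × 258.5 = 269.04 MPa
Soderberg: 1/n_f = τ_a/S_se + τ_m/S_sy = 142.32/412 + 269.04/530 = 0.34544 + 0.50762 = 0.85306
n_f = 1/0.85306 = 1.172

1.17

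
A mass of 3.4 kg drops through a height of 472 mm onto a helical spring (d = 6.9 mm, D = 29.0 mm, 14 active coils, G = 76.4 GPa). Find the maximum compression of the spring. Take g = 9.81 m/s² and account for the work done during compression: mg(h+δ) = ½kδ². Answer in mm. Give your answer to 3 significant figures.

22.8 mm

k = Gd⁴/(8D³N_a) = (76.4×10³)(6.9⁴)/(8·29.0³·14) = 63.398 N/mm
W = mg = 3.4 × 9.81 = 33.354 N
½kδ² − Wδ − Wh = 0 → δ = (W + √(W² + 2kWh))/k
δ = (33.354 + √(1112.5 + 1.99617e+06))/63.398 = (33.354 + 1413.3)/63.398 = 22.818 mm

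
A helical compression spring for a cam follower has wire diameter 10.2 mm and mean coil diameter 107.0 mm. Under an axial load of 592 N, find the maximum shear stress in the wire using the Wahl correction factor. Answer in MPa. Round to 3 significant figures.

173 MPa

Spring index C = D/d = 107.0/10.2 = 10.4902
K_W = (4C−1)/(4C−4) + 0.615/C = 40.961/37.961 + 0.0586 = 1.1377
τ₀ = 8FD/(πd³) = 8·592·107.0/(π·10.2³) = 506752/3333.9 = 152 MPa
τ_max = K·τ₀ = 1.1377 × 152 = 172.92 MPa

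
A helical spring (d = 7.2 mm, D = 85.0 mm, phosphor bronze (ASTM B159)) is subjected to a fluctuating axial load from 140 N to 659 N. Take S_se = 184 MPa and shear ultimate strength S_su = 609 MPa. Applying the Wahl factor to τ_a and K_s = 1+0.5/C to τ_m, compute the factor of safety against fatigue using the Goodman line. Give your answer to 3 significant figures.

0.761

C = D/d = 85.0/7.2 = 11.8056; K_W = (4C−1)/(4C−4)+0.615/C = 1.1215; K_s = 1+0.5/C = 1.0424
F_a = (F_max−F_min)/2 = 259.5 N; F_m = (F_max+F_min)/2 = 399.5 N
τ_a = K_W·8F_aD/(πd³) = 1.1215 × 150.49 = 168.77 MPa
τ_m = K_s·8F_mD/(πd³) = 1.0424 × 231.67 = 241.49 MPa
Goodman: 1/n_f = τ_a/S_se + τ_m/S_su = 168.77/184 + 241.49/609 = 0.91724 + 0.39653 = 1.3138
n_f = 1/1.3138 = 0.7612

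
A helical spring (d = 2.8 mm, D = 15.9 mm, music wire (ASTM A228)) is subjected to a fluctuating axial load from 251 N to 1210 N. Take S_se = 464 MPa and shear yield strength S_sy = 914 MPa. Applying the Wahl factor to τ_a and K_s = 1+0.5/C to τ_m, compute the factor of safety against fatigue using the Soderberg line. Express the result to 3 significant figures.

C = D/d = 15.9/2.8 = 5.6786; K_W = (4C−1)/(4C−4)+0.615/C = 1.2686; K_s = 1+0.5/C = 1.0881
F_a = (F_max−F_min)/2 = 479.5 N; F_m = (F_max+F_min)/2 = 730.5 N
τ_a = K_W·8F_aD/(πd³) = 1.2686 × 884.41 = 1122 MPa
τ_m = K_s·8F_mD/(πd³) = 1.0881 × 1347.4 = 1466 MPa
Soderberg: 1/n_f = τ_a/S_se + τ_m/S_sy = 1122/464 + 1466/914 = 2.41803 + 1.60393 = 4.022
n_f = 1/4.022 = 0.2486

0.249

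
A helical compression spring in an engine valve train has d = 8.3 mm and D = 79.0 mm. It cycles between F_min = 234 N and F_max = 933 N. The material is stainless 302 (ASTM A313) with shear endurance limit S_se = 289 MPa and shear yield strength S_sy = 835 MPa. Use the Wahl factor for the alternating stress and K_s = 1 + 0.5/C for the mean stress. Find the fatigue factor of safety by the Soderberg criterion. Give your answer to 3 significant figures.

C = D/d = 79.0/8.3 = 9.5181; K_W = (4C−1)/(4C−4)+0.615/C = 1.1527; K_s = 1+0.5/C = 1.0525
F_a = (F_max−F_min)/2 = 349.5 N; F_m = (F_max+F_min)/2 = 583.5 N
τ_a = K_W·8F_aD/(πd³) = 1.1527 × 122.96 = 141.74 MPa
τ_m = K_s·8F_mD/(πd³) = 1.0525 × 205.29 = 216.08 MPa
Soderberg: 1/n_f = τ_a/S_se + τ_m/S_sy = 141.74/289 + 216.08/835 = 0.49044 + 0.25878 = 0.74921
n_f = 1/0.74921 = 1.335

1.33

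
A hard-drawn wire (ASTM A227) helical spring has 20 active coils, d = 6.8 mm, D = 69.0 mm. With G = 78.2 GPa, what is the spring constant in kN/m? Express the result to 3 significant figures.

3.18 kN/m

k = Gd⁴/(8D³N_a) = (78.2×10³ × 6.8⁴) / (8 × 69.0³ × 20)
  = 1.67202e+08 / 5.25614e+07 = 3.1811 N/mm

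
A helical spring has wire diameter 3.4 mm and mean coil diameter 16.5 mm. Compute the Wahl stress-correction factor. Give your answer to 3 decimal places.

1.321

C = D/d = 16.5/3.4 = 4.8529
K_W = (4C−1)/(4C−4) + 0.615/C = 18.412/15.412 + 0.1267 = 1.3214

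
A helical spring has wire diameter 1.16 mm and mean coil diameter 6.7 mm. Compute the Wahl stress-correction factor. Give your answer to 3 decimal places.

C = D/d = 6.7/1.16 = 5.7759
K_W = (4C−1)/(4C−4) + 0.615/C = 22.103/19.103 + 0.1065 = 1.2635

1.264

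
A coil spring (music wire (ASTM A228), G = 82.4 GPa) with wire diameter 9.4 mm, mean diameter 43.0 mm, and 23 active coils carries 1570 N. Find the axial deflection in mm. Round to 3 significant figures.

35.7 mm

k = Gd⁴/(8D³N_a) = (82.4×10³)(9.4⁴)/(8·43.0³·23) = 43.976 N/mm
δ = F/k = 1570 / 43.976 = 35.701 mm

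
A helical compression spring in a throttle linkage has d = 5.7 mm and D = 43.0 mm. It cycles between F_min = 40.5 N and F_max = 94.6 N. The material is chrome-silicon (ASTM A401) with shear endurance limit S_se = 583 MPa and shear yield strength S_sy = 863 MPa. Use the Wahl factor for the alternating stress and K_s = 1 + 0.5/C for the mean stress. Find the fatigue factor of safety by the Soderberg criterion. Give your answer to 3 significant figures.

C = D/d = 43.0/5.7 = 7.5439; K_W = (4C−1)/(4C−4)+0.615/C = 1.1961; K_s = 1+0.5/C = 1.0663
F_a = (F_max−F_min)/2 = 27.05 N; F_m = (F_max+F_min)/2 = 67.55 N
τ_a = K_W·8F_aD/(πd³) = 1.1961 × 15.994 = 19.131 MPa
τ_m = K_s·8F_mD/(πd³) = 1.0663 × 39.94 = 42.587 MPa
Soderberg: 1/n_f = τ_a/S_se + τ_m/S_sy = 19.131/583 + 42.587/863 = 0.03281 + 0.04935 = 0.082162
n_f = 1/0.082162 = 12.17

12.2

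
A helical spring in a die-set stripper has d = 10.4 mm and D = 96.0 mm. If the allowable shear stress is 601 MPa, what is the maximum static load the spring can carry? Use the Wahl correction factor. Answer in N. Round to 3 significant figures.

2390 N

C = D/d = 96.0/10.4 = 9.2308
K_W = (4C−1)/(4C−4) + 0.615/C = 35.923/32.923 + 0.0666 = 1.1577
τ_max = K·8FD/(πd³) → F_max = τ_allow·πd³/(8DK)
F_max = 601·π·10.4³/(8·96.0·1.1577) = 2.1239e+06/889.15 = 2388.6 N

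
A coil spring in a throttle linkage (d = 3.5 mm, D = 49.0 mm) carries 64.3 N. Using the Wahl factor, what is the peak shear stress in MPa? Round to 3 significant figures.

206 MPa

Spring index C = D/d = 49.0/3.5 = 14.0000
K_W = (4C−1)/(4C−4) + 0.615/C = 55.000/52.000 + 0.0439 = 1.1016
τ₀ = 8FD/(πd³) = 8·64.3·49.0/(π·3.5³) = 25205.6/134.7 = 187.13 MPa
τ_max = K·τ₀ = 1.1016 × 187.13 = 206.15 MPa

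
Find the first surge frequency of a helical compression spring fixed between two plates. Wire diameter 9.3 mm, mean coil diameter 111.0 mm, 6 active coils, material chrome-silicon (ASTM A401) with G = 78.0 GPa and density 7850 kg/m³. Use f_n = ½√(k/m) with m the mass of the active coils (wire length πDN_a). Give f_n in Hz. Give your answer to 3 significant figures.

k = Gd⁴/(8D³N_a) = (78.0×10³)(9.3⁴)/(8·111.0³·6) = 8.8882 N/mm = 8888.2 N/m
Wire length L = πDN_a = π·111.0·6 = 2092.3 mm
m = ρ·(πd²/4)·L = 7850 × 67.929×10⁻⁶ m² × 2.0923 m = 1.1157 kg
f_n = ½√(k/m) = 0.5·√(8888.2/1.1157) = 0.5·√(7966.5) = 44.628 Hz

44.6 Hz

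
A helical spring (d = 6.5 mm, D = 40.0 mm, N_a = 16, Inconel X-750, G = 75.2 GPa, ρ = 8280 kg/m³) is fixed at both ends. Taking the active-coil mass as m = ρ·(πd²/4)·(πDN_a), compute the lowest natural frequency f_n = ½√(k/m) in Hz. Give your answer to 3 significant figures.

k = Gd⁴/(8D³N_a) = (75.2×10³)(6.5⁴)/(8·40.0³·16) = 16.386 N/mm = 16386 N/m
Wire length L = πDN_a = π·40.0·16 = 2010.6 mm
m = ρ·(πd²/4)·L = 8280 × 33.183×10⁻⁶ m² × 2.0106 m = 0.55243 kg
f_n = ½√(k/m) = 0.5·√(16386/0.55243) = 0.5·√(29662) = 86.114 Hz

86.1 Hz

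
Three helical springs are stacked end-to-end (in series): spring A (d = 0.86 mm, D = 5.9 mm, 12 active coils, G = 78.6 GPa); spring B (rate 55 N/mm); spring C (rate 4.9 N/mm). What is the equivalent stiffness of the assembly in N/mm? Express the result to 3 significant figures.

k_A = Gd⁴/(8D³N_a) = (78.6×10³)(0.86⁴)/(8·5.9³·12) = 2.1807 N/mm
Series: 1/k_eq = 1/2.1807 + 1/55 + 1/4.9 = 0.68084; k_eq = 1.4688 N/mm

1.47 N/mm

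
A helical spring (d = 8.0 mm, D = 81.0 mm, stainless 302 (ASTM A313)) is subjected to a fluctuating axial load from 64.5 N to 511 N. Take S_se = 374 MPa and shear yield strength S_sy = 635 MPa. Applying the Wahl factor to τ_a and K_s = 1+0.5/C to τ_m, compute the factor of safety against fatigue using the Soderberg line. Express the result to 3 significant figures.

2.14

C = D/d = 81.0/8.0 = 10.1250; K_W = (4C−1)/(4C−4)+0.615/C = 1.1429; K_s = 1+0.5/C = 1.0494
F_a = (F_max−F_min)/2 = 223.25 N; F_m = (F_max+F_min)/2 = 287.75 N
τ_a = K_W·8F_aD/(πd³) = 1.1429 × 89.939 = 102.79 MPa
τ_m = K_s·8F_mD/(πd³) = 1.0494 × 115.92 = 121.65 MPa
Soderberg: 1/n_f = τ_a/S_se + τ_m/S_sy = 102.79/374 + 121.65/635 = 0.27485 + 0.19157 = 0.46642
n_f = 1/0.46642 = 2.144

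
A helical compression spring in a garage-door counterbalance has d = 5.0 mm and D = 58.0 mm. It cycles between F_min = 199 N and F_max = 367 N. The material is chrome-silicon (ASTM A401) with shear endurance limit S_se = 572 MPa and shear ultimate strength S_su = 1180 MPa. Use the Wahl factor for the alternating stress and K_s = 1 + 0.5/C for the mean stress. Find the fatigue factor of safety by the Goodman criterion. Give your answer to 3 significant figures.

2.04

C = D/d = 58.0/5.0 = 11.6000; K_W = (4C−1)/(4C−4)+0.615/C = 1.1238; K_s = 1+0.5/C = 1.0431
F_a = (F_max−F_min)/2 = 84 N; F_m = (F_max+F_min)/2 = 283 N
τ_a = K_W·8F_aD/(πd³) = 1.1238 × 99.252 = 111.54 MPa
τ_m = K_s·8F_mD/(πd³) = 1.0431 × 334.38 = 348.8 MPa
Goodman: 1/n_f = τ_a/S_se + τ_m/S_su = 111.54/572 + 348.8/1180 = 0.19499 + 0.29559 = 0.49058
n_f = 1/0.49058 = 2.038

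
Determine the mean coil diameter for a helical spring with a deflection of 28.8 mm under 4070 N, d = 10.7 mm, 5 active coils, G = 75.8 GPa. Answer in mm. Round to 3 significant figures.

Required rate k = F/δ = 4070/28.8 = 141.32 N/mm
D = (Gd⁴/(8N_a·k))^(1/3) = (75.8×10³·10.7⁴/(8·5·141.32))^(1/3)
  = (175769)^(1/3) = 56.0163 mm

56.0 mm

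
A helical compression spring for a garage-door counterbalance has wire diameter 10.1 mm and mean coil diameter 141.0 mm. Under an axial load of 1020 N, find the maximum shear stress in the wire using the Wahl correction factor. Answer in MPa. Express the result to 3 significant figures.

392 MPa

Spring index C = D/d = 141.0/10.1 = 13.9604
K_W = (4C−1)/(4C−4) + 0.615/C = 54.842/51.842 + 0.0441 = 1.1019
τ₀ = 8FD/(πd³) = 8·1020·141.0/(π·10.1³) = 1.15056e+06/3236.8 = 355.46 MPa
τ_max = K·τ₀ = 1.1019 × 355.46 = 391.69 MPa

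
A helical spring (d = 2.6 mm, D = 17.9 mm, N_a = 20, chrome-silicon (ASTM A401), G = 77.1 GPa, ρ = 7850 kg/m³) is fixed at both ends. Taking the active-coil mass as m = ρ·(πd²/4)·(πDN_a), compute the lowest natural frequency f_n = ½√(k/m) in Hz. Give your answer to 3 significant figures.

k = Gd⁴/(8D³N_a) = (77.1×10³)(2.6⁴)/(8·17.9³·20) = 3.8394 N/mm = 3839.4 N/m
Wire length L = πDN_a = π·17.9·20 = 1124.7 mm
m = ρ·(πd²/4)·L = 7850 × 5.3093×10⁻⁶ m² × 1.1247 m = 0.046875 kg
f_n = ½√(k/m) = 0.5·√(3839.4/0.046875) = 0.5·√(81909) = 143.1 Hz

143 Hz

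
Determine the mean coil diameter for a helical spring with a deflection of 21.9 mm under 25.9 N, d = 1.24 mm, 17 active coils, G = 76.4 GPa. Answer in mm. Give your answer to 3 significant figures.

Required rate k = F/δ = 25.9/21.9 = 1.1826 N/mm
D = (Gd⁴/(8N_a·k))^(1/3) = (76.4×10³·1.24⁴/(8·17·1.1826))^(1/3)
  = (1123.01)^(1/3) = 10.3943 mm

10.4 mm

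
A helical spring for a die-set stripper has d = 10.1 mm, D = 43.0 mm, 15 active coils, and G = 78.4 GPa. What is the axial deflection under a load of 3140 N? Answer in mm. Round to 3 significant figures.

k = Gd⁴/(8D³N_a) = (78.4×10³)(10.1⁴)/(8·43.0³·15) = 85.51 N/mm
δ = F/k = 3140 / 85.51 = 36.721 mm

36.7 mm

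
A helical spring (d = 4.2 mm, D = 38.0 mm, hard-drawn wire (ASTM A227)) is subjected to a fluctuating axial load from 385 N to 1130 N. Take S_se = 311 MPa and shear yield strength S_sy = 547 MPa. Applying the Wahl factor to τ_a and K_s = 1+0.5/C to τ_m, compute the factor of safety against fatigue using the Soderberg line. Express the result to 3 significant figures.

0.268

C = D/d = 38.0/4.2 = 9.0476; K_W = (4C−1)/(4C−4)+0.615/C = 1.1612; K_s = 1+0.5/C = 1.0553
F_a = (F_max−F_min)/2 = 372.5 N; F_m = (F_max+F_min)/2 = 757.5 N
τ_a = K_W·8F_aD/(πd³) = 1.1612 × 486.52 = 564.93 MPa
τ_m = K_s·8F_mD/(πd³) = 1.0553 × 989.37 = 1044 MPa
Soderberg: 1/n_f = τ_a/S_se + τ_m/S_sy = 564.93/311 + 1044/547 = 1.81651 + 1.90867 = 3.7252
n_f = 1/3.7252 = 0.2684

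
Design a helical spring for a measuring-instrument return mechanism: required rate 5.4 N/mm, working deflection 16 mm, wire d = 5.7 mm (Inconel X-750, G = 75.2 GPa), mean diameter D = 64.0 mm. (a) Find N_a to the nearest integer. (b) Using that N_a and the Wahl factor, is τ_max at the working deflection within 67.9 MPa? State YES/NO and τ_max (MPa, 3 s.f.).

N_a = Gd⁴/(8D³k) = (75.2×10³)(5.7⁴)/(8·64.0³·5.4) = 7.01 → N_a = 7
Actual rate k = Gd⁴/(8D³·7) = 5.4074 N/mm
Working load F = kδ = 5.4074·16 = 86.519 N
C = 64.0/5.7 = 11.2281; K_W = (4C−1)/(4C−4)+0.615/C = 1.1281
τ_max = K_W·8FD/(πd³) = 1.1281·76.139 = 85.892 MPa
τ_max > 67.9 MPa → exceeds allowable

(a) 7 coils; (b) NO, τ_max = 85.9 MPa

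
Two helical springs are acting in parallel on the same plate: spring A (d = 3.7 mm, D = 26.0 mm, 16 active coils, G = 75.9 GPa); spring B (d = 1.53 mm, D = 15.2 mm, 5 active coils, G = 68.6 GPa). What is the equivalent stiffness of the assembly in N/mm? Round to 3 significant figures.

9.00 N/mm

k_A = Gd⁴/(8D³N_a) = (75.9×10³)(3.7⁴)/(8·26.0³·16) = 6.3229 N/mm
k_B = Gd⁴/(8D³N_a) = (68.6×10³)(1.53⁴)/(8·15.2³·5) = 2.6761 N/mm
Parallel: k_eq = 6.3229 + 2.6761 = 8.999 N/mm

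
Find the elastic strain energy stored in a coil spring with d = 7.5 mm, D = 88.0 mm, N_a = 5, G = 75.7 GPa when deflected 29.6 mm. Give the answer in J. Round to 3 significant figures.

3.85 J

k = Gd⁴/(8D³N_a) = (75.7×10³)(7.5⁴)/(8·88.0³·5) = 8.7868 N/mm
U = ½kδ² = 0.5 × 8.7868 × 29.6² = 3849.3 N·mm = 3.8493 J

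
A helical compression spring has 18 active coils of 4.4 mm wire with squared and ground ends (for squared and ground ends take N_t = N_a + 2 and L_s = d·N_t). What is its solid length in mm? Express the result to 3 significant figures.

squared and ground ends: N_t = N_a + 2 = 18 + 2 = 20
L_s = d·N_t = 4.4 × 20 = 88 mm

88.0 mm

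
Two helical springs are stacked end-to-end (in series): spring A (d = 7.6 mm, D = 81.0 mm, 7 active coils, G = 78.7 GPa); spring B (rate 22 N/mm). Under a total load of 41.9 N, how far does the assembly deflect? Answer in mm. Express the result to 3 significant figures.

k_A = Gd⁴/(8D³N_a) = (78.7×10³)(7.6⁴)/(8·81.0³·7) = 8.8224 N/mm
Series: 1/k_eq = 1/8.8224 + 1/22 = 0.1588; k_eq = 6.2971 N/mm
δ = F/k_eq = 41.9/6.2971 = 6.6538 mm

6.65 mm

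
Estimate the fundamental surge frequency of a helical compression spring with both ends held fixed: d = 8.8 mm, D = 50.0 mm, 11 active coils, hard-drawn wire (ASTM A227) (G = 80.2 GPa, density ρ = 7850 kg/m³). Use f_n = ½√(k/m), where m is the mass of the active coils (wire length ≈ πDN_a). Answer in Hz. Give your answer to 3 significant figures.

k = Gd⁴/(8D³N_a) = (80.2×10³)(8.8⁴)/(8·50.0³·11) = 43.723 N/mm = 43723 N/m
Wire length L = πDN_a = π·50.0·11 = 1727.9 mm
m = ρ·(πd²/4)·L = 7850 × 60.821×10⁻⁶ m² × 1.7279 m = 0.82497 kg
f_n = ½√(k/m) = 0.5·√(43723/0.82497) = 0.5·√(53000) = 115.11 Hz

115 Hz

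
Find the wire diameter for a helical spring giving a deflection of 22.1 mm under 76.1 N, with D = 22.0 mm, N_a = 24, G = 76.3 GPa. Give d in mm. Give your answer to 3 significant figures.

Required rate k = F/δ = 76.1/22.1 = 3.4434 N/mm
d = (8D³N_a·k / G)^(1/4) = (8·22.0³·24·3.4434 / (76.3×10³))^0.25
  = (92.265)^0.25 = 3.0993 mm

3.10 mm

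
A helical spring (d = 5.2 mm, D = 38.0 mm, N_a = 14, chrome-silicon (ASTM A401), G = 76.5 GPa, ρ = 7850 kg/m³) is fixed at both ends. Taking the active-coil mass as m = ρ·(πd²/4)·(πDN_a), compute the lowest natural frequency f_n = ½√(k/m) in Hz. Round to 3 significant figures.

k = Gd⁴/(8D³N_a) = (76.5×10³)(5.2⁴)/(8·38.0³·14) = 9.1014 N/mm = 9101.4 N/m
Wire length L = πDN_a = π·38.0·14 = 1671.3 mm
m = ρ·(πd²/4)·L = 7850 × 21.237×10⁻⁶ m² × 1.6713 m = 0.27863 kg
f_n = ½√(k/m) = 0.5·√(9101.4/0.27863) = 0.5·√(32665) = 90.367 Hz

90.4 Hz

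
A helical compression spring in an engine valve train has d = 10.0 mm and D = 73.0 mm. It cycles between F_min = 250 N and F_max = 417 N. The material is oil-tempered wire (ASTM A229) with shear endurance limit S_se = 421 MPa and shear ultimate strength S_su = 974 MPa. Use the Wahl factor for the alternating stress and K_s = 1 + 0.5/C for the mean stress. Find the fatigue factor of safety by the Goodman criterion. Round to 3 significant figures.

C = D/d = 73.0/10.0 = 7.3000; K_W = (4C−1)/(4C−4)+0.615/C = 1.2033; K_s = 1+0.5/C = 1.0685
F_a = (F_max−F_min)/2 = 83.5 N; F_m = (F_max+F_min)/2 = 333.5 N
τ_a = K_W·8F_aD/(πd³) = 1.2033 × 15.522 = 18.678 MPa
τ_m = K_s·8F_mD/(πd³) = 1.0685 × 61.995 = 66.242 MPa
Goodman: 1/n_f = τ_a/S_se + τ_m/S_su = 18.678/421 + 66.242/974 = 0.04436 + 0.06801 = 0.11237
n_f = 1/0.11237 = 8.899

8.90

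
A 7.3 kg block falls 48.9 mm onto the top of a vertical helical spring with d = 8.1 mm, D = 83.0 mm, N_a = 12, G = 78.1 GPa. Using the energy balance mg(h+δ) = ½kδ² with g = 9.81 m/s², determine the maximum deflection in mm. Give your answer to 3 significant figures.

k = Gd⁴/(8D³N_a) = (78.1×10³)(8.1⁴)/(8·83.0³·12) = 6.1247 N/mm
W = mg = 7.3 × 9.81 = 71.613 N
½kδ² − Wδ − Wh = 0 → δ = (W + √(W² + 2kWh))/k
δ = (71.613 + √(5128.4 + 42896))/6.1247 = (71.613 + 219.14)/6.1247 = 47.473 mm

47.5 mm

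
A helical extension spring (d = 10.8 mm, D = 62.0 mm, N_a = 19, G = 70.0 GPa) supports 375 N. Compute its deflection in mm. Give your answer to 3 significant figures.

k = Gd⁴/(8D³N_a) = (70.0×10³)(10.8⁴)/(8·62.0³·19) = 26.289 N/mm
δ = F/k = 375 / 26.289 = 14.265 mm

14.3 mm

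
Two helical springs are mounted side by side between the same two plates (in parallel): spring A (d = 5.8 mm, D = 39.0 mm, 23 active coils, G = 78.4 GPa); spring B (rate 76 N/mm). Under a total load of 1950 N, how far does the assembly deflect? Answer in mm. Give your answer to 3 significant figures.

23.2 mm

k_A = Gd⁴/(8D³N_a) = (78.4×10³)(5.8⁴)/(8·39.0³·23) = 8.1286 N/mm
Parallel: k_eq = 8.1286 + 76 = 84.129 N/mm
δ = F/k_eq = 1950/84.129 = 23.179 mm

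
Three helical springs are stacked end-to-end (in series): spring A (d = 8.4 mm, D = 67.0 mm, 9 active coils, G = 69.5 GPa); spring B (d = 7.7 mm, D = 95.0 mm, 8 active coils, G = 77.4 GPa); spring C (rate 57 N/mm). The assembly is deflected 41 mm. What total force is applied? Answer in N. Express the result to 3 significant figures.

145 N

k_A = Gd⁴/(8D³N_a) = (69.5×10³)(8.4⁴)/(8·67.0³·9) = 15.979 N/mm
k_B = Gd⁴/(8D³N_a) = (77.4×10³)(7.7⁴)/(8·95.0³·8) = 4.9585 N/mm
Series: 1/k_eq = 1/15.979 + 1/4.9585 + 1/57 = 0.2818; k_eq = 3.5486 N/mm
F = k_eq·δ = 3.5486·41 = 145.49 N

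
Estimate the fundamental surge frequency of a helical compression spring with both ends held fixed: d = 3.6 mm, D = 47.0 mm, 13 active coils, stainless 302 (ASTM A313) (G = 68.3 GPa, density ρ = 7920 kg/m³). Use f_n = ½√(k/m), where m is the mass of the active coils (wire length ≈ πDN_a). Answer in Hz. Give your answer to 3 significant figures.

41.4 Hz

k = Gd⁴/(8D³N_a) = (68.3×10³)(3.6⁴)/(8·47.0³·13) = 1.0624 N/mm = 1062.4 N/m
Wire length L = πDN_a = π·47.0·13 = 1919.5 mm
m = ρ·(πd²/4)·L = 7920 × 10.179×10⁻⁶ m² × 1.9195 m = 0.15474 kg
f_n = ½√(k/m) = 0.5·√(1062.4/0.15474) = 0.5·√(6865.8) = 41.43 Hz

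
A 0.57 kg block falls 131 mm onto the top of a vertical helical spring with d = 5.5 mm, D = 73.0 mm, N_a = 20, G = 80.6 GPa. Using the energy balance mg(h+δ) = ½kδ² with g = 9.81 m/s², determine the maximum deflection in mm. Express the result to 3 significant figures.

40.2 mm

k = Gd⁴/(8D³N_a) = (80.6×10³)(5.5⁴)/(8·73.0³·20) = 1.1849 N/mm
W = mg = 0.57 × 9.81 = 5.5917 N
½kδ² − Wδ − Wh = 0 → δ = (W + √(W² + 2kWh))/k
δ = (5.5917 + √(31.267 + 1735.97))/1.1849 = (5.5917 + 42.039)/1.1849 = 40.196 mm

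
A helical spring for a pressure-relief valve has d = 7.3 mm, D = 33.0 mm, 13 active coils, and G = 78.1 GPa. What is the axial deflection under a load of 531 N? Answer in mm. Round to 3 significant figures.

8.95 mm

k = Gd⁴/(8D³N_a) = (78.1×10³)(7.3⁴)/(8·33.0³·13) = 59.343 N/mm
δ = F/k = 531 / 59.343 = 8.948 mm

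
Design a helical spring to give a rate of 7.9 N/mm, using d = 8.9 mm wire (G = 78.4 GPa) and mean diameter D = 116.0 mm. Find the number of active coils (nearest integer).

5

N_a = Gd⁴/(8D³k) = (78.4×10³ × 8.9⁴)/(8 × 116.0³ × 7.9)
    = 4.91899e+08 / 9.86486e+07 = 4.986 → 5 coils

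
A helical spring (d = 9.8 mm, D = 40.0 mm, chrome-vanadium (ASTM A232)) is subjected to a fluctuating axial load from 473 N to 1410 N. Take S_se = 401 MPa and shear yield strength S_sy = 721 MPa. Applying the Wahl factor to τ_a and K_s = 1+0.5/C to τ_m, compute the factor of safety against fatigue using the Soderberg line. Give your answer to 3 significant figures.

2.99

C = D/d = 40.0/9.8 = 4.0816; K_W = (4C−1)/(4C−4)+0.615/C = 1.3941; K_s = 1+0.5/C = 1.1225
F_a = (F_max−F_min)/2 = 468.5 N; F_m = (F_max+F_min)/2 = 941.5 N
τ_a = K_W·8F_aD/(πd³) = 1.3941 × 50.703 = 70.682 MPa
τ_m = K_s·8F_mD/(πd³) = 1.1225 × 101.89 = 114.37 MPa
Soderberg: 1/n_f = τ_a/S_se + τ_m/S_sy = 70.682/401 + 114.37/721 = 0.17627 + 0.15863 = 0.3349
n_f = 1/0.3349 = 2.986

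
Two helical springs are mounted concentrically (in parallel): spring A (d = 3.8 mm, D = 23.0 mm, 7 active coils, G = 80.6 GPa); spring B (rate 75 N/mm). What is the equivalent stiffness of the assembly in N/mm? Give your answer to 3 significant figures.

99.7 N/mm

k_A = Gd⁴/(8D³N_a) = (80.6×10³)(3.8⁴)/(8·23.0³·7) = 24.666 N/mm
Parallel: k_eq = 24.666 + 75 = 99.666 N/mm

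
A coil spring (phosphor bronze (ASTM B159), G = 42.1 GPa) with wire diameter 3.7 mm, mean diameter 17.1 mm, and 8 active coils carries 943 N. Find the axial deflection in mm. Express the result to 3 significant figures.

k = Gd⁴/(8D³N_a) = (42.1×10³)(3.7⁴)/(8·17.1³·8) = 24.656 N/mm
δ = F/k = 943 / 24.656 = 38.246 mm

38.2 mm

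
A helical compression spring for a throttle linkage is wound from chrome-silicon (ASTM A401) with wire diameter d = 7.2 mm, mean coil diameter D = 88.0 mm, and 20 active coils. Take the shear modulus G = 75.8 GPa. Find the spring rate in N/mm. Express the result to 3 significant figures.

k = Gd⁴/(8D³N_a) = (75.8×10³ × 7.2⁴) / (8 × 88.0³ × 20)
  = 2.03704e+08 / 1.09036e+08 = 1.8682 N/mm

1.87 N/mm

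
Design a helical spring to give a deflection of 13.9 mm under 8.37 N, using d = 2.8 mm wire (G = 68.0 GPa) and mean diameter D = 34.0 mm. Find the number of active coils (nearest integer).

22

Required rate k = F/δ = 8.37/13.9 = 0.60216 N/mm
N_a = Gd⁴/(8D³k) = (68.0×10³ × 2.8⁴)/(8 × 34.0³ × 0.60216)
    = 4.17966e+06 / 189338 = 22.08 → 22 coils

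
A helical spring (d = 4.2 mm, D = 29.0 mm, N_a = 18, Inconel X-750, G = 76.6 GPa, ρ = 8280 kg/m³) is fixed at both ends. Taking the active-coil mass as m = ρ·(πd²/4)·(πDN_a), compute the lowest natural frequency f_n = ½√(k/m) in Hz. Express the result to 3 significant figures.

k = Gd⁴/(8D³N_a) = (76.6×10³)(4.2⁴)/(8·29.0³·18) = 6.7869 N/mm = 6786.9 N/m
Wire length L = πDN_a = π·29.0·18 = 1639.9 mm
m = ρ·(πd²/4)·L = 8280 × 13.854×10⁻⁶ m² × 1.6399 m = 0.18812 kg
f_n = ½√(k/m) = 0.5·√(6786.9/0.18812) = 0.5·√(36077) = 94.97 Hz

95.0 Hz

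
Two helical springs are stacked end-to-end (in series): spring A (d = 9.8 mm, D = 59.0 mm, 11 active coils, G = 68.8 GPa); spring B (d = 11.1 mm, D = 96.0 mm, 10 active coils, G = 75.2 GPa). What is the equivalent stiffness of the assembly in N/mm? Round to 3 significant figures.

11.1 N/mm

k_A = Gd⁴/(8D³N_a) = (68.8×10³)(9.8⁴)/(8·59.0³·11) = 35.112 N/mm
k_B = Gd⁴/(8D³N_a) = (75.2×10³)(11.1⁴)/(8·96.0³·10) = 16.129 N/mm
Series: 1/k_eq = 1/35.112 + 1/16.129 = 0.090481; k_eq = 11.052 N/mm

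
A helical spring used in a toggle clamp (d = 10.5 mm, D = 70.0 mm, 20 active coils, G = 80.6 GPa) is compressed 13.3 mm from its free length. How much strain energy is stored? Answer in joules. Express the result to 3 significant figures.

1.58 J

k = Gd⁴/(8D³N_a) = (80.6×10³)(10.5⁴)/(8·70.0³·20) = 17.852 N/mm
U = ½kδ² = 0.5 × 17.852 × 13.3² = 1578.9 N·mm = 1.5789 J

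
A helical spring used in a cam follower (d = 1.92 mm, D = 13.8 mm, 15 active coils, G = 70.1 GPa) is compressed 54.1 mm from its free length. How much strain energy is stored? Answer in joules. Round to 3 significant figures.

k = Gd⁴/(8D³N_a) = (70.1×10³)(1.92⁴)/(8·13.8³·15) = 3.0207 N/mm
U = ½kδ² = 0.5 × 3.0207 × 54.1² = 4420.5 N·mm = 4.4205 J

4.42 J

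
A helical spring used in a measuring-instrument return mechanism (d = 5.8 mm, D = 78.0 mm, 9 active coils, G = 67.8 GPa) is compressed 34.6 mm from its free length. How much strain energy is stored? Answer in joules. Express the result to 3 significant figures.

1.34 J

k = Gd⁴/(8D³N_a) = (67.8×10³)(5.8⁴)/(8·78.0³·9) = 2.2456 N/mm
U = ½kδ² = 0.5 × 2.2456 × 34.6² = 1344.1 N·mm = 1.3441 J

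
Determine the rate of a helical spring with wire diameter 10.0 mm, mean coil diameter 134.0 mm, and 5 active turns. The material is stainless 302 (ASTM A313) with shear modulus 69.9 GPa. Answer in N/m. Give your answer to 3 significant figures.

k = Gd⁴/(8D³N_a) = (69.9×10³ × 10.0⁴) / (8 × 134.0³ × 5)
  = 6.99e+08 / 9.62442e+07 = 7.2628 N/mm = 7262.8 N/m

7260 N/m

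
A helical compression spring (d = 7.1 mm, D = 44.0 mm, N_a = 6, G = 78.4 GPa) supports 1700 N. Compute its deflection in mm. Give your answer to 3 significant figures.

k = Gd⁴/(8D³N_a) = (78.4×10³)(7.1⁴)/(8·44.0³·6) = 48.725 N/mm
δ = F/k = 1700 / 48.725 = 34.89 mm

34.9 mm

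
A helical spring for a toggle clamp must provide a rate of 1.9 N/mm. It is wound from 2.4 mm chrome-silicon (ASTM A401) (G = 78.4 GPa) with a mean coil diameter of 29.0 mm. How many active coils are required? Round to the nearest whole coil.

N_a = Gd⁴/(8D³k) = (78.4×10³ × 2.4⁴)/(8 × 29.0³ × 1.9)
    = 2.60112e+06 / 370713 = 7.017 → 7 coils

7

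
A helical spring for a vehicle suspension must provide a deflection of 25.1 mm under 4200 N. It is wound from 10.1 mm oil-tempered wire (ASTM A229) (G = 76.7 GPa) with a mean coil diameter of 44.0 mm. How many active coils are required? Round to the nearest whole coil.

Required rate k = F/δ = 4200/25.1 = 167.33 N/mm
N_a = Gd⁴/(8D³k) = (76.7×10³ × 10.1⁴)/(8 × 44.0³ × 167.33)
    = 7.98143e+08 / 1.14031e+08 = 6.999 → 7 coils

7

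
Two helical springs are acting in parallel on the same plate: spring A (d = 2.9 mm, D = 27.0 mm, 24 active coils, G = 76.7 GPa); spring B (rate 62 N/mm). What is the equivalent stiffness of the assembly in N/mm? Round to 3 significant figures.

k_A = Gd⁴/(8D³N_a) = (76.7×10³)(2.9⁴)/(8·27.0³·24) = 1.4355 N/mm
Parallel: k_eq = 1.4355 + 62 = 63.435 N/mm

63.4 N/mm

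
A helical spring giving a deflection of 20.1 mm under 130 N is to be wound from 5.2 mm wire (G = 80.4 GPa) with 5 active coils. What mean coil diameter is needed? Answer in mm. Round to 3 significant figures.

61.0 mm

Required rate k = F/δ = 130/20.1 = 6.4677 N/mm
D = (Gd⁴/(8N_a·k))^(1/3) = (80.4×10³·5.2⁴/(8·5·6.4677))^(1/3)
  = (227228)^(1/3) = 61.0221 mm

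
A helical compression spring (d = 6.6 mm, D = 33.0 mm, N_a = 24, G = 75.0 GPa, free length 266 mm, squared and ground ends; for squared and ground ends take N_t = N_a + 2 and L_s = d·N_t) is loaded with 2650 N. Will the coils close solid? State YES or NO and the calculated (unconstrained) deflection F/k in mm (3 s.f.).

YES, δ = 128 mm

k = Gd⁴/(8D³N_a) = (75.0×10³)(6.6⁴)/(8·33.0³·24) = 20.625 N/mm
N_t = 26; L_s = 6.6·26 = 171.6 mm; δ_solid = L₀ − L_s = 266 − 171.6 = 94.4 mm
δ = F/k = 2650/20.625 = 128.48 mm
δ ≥ δ_solid → spring goes solid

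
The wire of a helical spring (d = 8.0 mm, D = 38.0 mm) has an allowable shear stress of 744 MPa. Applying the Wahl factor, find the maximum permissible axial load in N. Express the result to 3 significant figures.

2960 N

C = D/d = 38.0/8.0 = 4.7500
K_W = (4C−1)/(4C−4) + 0.615/C = 18.000/15.000 + 0.1295 = 1.3295
τ_max = K·8FD/(πd³) → F_max = τ_allow·πd³/(8DK)
F_max = 744·π·8.0³/(8·38.0·1.3295) = 1.1967e+06/404.16 = 2961 N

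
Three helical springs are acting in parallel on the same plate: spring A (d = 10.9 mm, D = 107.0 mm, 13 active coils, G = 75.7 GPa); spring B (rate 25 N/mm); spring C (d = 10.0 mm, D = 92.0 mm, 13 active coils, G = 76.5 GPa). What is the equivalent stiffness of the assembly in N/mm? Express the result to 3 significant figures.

42.8 N/mm

k_A = Gd⁴/(8D³N_a) = (75.7×10³)(10.9⁴)/(8·107.0³·13) = 8.3872 N/mm
k_C = Gd⁴/(8D³N_a) = (76.5×10³)(10.0⁴)/(8·92.0³·13) = 9.4464 N/mm
Parallel: k_eq = 8.3872 + 25 + 9.4464 = 42.834 N/mm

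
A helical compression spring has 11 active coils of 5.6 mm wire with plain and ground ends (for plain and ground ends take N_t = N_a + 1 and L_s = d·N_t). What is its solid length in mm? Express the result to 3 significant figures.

plain and ground ends: N_t = N_a + 1 = 11 + 1 = 12
L_s = d·N_t = 5.6 × 12 = 67.2 mm

67.2 mm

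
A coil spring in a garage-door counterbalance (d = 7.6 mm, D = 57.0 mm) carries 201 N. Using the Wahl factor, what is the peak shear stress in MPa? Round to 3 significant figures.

Spring index C = D/d = 57.0/7.6 = 7.5000
K_W = (4C−1)/(4C−4) + 0.615/C = 29.000/26.000 + 0.0820 = 1.1974
τ₀ = 8FD/(πd³) = 8·201·57.0/(π·7.6³) = 91656/1379.1 = 66.462 MPa
τ_max = K·τ₀ = 1.1974 × 66.462 = 79.58 MPa

79.6 MPa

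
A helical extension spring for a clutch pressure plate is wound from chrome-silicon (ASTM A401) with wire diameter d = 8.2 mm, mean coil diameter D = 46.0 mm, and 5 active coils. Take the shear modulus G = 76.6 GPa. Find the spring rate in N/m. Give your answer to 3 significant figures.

k = Gd⁴/(8D³N_a) = (76.6×10³ × 8.2⁴) / (8 × 46.0³ × 5)
  = 3.46325e+08 / 3.89344e+06 = 88.951 N/mm = 88951 N/m

89000 N/m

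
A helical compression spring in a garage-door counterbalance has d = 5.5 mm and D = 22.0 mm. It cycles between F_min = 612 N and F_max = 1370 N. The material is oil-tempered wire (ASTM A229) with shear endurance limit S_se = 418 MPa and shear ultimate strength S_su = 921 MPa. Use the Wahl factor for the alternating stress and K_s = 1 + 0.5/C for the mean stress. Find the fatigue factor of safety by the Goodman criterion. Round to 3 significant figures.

1.20

C = D/d = 22.0/5.5 = 4.0000; K_W = (4C−1)/(4C−4)+0.615/C = 1.4038; K_s = 1+0.5/C = 1.1250
F_a = (F_max−F_min)/2 = 379 N; F_m = (F_max+F_min)/2 = 991 N
τ_a = K_W·8F_aD/(πd³) = 1.4038 × 127.62 = 179.14 MPa
τ_m = K_s·8F_mD/(πd³) = 1.1250 × 333.69 = 375.41 MPa
Goodman: 1/n_f = τ_a/S_se + τ_m/S_su = 179.14/418 + 375.41/921 = 0.42858 + 0.40761 = 0.83618
n_f = 1/0.83618 = 1.196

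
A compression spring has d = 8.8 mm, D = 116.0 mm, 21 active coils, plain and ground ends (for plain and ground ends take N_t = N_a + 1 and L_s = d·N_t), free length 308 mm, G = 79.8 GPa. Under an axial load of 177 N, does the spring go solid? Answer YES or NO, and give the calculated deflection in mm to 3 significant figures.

k = Gd⁴/(8D³N_a) = (79.8×10³)(8.8⁴)/(8·116.0³·21) = 1.8249 N/mm
N_t = 22; L_s = 8.8·22 = 193.6 mm; δ_solid = L₀ − L_s = 308 − 193.6 = 114.4 mm
δ = F/k = 177/1.8249 = 96.989 mm
δ < δ_solid → spring does not go solid

NO, δ = 97.0 mm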